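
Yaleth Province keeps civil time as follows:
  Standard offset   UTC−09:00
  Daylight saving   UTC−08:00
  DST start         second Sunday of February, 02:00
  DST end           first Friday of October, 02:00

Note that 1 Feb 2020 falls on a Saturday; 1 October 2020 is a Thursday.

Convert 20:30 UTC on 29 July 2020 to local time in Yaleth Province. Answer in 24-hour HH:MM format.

12:30

1 February 2020 is a Saturday, so the first Sunday is February 2 and the second is February 9.
1 October 2020 is a Thursday, so the first Friday is October 2.
At the standard offset (UTC−09:00), 20:30 UTC − 9h = 11:30 Yaleth Province standard time.
Daylight saving runs 9 February – 2 October; the standard-time date in Yaleth Province, 29 July 2020, is inside that window, so Yaleth Province is at UTC−08:00.
20:30 UTC − 8h = 12:30 local.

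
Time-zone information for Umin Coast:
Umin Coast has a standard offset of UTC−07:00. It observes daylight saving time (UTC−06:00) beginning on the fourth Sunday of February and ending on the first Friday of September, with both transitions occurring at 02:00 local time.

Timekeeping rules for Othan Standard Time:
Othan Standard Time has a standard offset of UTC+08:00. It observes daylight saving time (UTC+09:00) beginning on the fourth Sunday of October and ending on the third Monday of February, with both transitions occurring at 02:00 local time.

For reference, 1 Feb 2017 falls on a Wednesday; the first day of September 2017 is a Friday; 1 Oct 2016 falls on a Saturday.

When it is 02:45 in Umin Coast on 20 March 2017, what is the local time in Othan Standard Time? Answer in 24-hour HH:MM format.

16:45

1 February 2017 is a Wednesday, so the first Sunday is February 5 and the fourth is February 26.
1 September 2017 is a Friday, so the first Friday is September 1.
20 March 2017 falls between 26 February and 1 September, so daylight saving is in effect and Umin Coast is at UTC−06:00.
02:45 Umin Coast + 6h = 08:45 UTC.
1 October 2016 is a Saturday, so the first Sunday is October 2 and the fourth is October 23.
1 February 2017 is a Wednesday, so the first Monday is February 6 and the third is February 20.
At the standard offset (UTC+08:00), 08:45 UTC + 8h = 16:45 Othan Standard Time standard time.
The standard-time date in Othan Standard Time, 20 March 2017, is outside the daylight-saving period (23 October 2016 – 20 February 2017), so Othan Standard Time is on standard time, UTC+08:00.
08:45 UTC + 8h = 16:45 Othan Standard Time.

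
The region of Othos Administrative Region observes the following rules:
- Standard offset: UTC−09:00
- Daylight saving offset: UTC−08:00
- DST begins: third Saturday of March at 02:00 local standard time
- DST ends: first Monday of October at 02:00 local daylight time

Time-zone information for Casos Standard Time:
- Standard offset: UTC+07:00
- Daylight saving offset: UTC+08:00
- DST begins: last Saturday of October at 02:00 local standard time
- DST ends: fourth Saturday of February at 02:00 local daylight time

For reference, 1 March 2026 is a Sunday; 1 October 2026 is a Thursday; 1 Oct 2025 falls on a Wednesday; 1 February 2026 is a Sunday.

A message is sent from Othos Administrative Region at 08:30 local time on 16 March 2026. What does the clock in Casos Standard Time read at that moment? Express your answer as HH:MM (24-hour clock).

1 March 2026 is a Sunday, so the first Saturday is March 7 and the third is March 21.
1 October 2026 is a Thursday, so the first Monday is October 5.
Daylight saving runs 21 March – 5 October; 16 March 2026 is outside that window, so Othos Administrative Region is on standard time at UTC−09:00.
08:30 Othos Administrative Region + 9h = 17:30 UTC.
1 October 2025 is a Wednesday, so Saturdays fall on 4, 11, 18, 25; the last is October 25.
1 February 2026 is a Sunday, so the first Saturday is February 7 and the fourth is February 28.
At the standard offset (UTC+07:00), 17:30 UTC + 7h = 00:30 Casos Standard Time standard time (rolling into the next day, 17 March 2026).
The standard-time date in Casos Standard Time, 17 March 2026, is outside the daylight-saving period (25 October 2025 – 28 February 2026), so Casos Standard Time is on standard time, UTC+07:00.
17:30 UTC + 7h = 00:30 Casos Standard Time (rolling into the next day, 17 March 2026).

00:30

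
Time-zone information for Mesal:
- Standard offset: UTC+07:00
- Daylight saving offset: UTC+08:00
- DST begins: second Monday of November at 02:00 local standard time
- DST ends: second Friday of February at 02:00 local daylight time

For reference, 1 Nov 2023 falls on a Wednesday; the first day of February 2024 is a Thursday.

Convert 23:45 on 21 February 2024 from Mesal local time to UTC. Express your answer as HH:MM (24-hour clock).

1 November 2023 is a Wednesday, so the first Monday is November 6 and the second is November 13.
1 February 2024 is a Thursday, so the first Friday is February 2 and the second is February 9.
21 February 2024 does not fall between 13 November 2023 and 9 February 2024, so daylight saving is not in effect and Mesal is at UTC+07:00.
23:45 local − 7h = 16:45 UTC.

16:45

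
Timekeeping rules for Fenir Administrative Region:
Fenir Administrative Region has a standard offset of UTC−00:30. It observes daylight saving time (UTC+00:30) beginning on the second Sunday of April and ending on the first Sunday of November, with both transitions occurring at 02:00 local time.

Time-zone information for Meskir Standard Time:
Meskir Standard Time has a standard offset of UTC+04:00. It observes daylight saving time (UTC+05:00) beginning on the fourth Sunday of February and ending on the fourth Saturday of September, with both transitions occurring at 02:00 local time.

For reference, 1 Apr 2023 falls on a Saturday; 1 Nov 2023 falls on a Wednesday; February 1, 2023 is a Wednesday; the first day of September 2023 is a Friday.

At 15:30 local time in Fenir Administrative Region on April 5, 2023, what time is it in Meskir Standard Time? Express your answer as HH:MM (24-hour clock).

1 April 2023 is a Saturday, so the first Sunday is April 2 and the second is April 9.
1 November 2023 is a Wednesday, so the first Sunday is November 5.
Daylight saving runs 9 April – 5 November; April 5, 2023 is outside that window, so Fenir Administrative Region is on standard time at UTC−00:30.
15:30 Fenir Administrative Region + 0h30m = 16:00 UTC.
1 February 2023 is a Wednesday, so the first Sunday is February 5 and the fourth is February 26.
1 September 2023 is a Friday, so the first Saturday is September 2 and the fourth is September 23.
At the standard offset (UTC+04:00), 16:00 UTC + 4h = 20:00 Meskir Standard Time standard time.
Daylight saving runs 26 February – 23 September; the standard-time date in Meskir Standard Time, April 5, 2023, is inside that window, so Meskir Standard Time is at UTC+05:00.
16:00 UTC + 5h = 21:00 Meskir Standard Time.

21:00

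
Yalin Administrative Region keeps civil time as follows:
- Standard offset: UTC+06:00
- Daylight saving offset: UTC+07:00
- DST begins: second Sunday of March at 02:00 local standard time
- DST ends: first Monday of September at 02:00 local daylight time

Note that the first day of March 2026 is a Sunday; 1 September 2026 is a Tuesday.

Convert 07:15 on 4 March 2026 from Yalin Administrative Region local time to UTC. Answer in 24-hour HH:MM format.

01:15

1 March 2026 is a Sunday, so the first Sunday is March 1 and the second is March 8.
1 September 2026 is a Tuesday, so the first Monday is September 7.
4 March 2026 does not fall between 8 March and 7 September, so daylight saving is not in effect and Yalin Administrative Region is at UTC+06:00.
07:15 local − 6h = 01:15 UTC.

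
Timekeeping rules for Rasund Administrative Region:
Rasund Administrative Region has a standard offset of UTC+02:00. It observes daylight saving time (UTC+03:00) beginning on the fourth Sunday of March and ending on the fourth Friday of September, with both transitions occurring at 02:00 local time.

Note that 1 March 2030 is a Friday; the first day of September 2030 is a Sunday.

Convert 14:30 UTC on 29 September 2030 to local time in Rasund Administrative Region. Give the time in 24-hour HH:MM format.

1 March 2030 is a Friday, so the first Sunday is March 3 and the fourth is March 24.
1 September 2030 is a Sunday, so the first Friday is September 6 and the fourth is September 27.
At the standard offset (UTC+02:00), 14:30 UTC + 2h = 16:30 Rasund Administrative Region standard time.
Daylight saving runs 24 March – 27 September; the standard-time date in Rasund Administrative Region, 29 September 2030, is outside that window, so Rasund Administrative Region is on standard time at UTC+02:00.
14:30 UTC + 2h = 16:30 local.

16:30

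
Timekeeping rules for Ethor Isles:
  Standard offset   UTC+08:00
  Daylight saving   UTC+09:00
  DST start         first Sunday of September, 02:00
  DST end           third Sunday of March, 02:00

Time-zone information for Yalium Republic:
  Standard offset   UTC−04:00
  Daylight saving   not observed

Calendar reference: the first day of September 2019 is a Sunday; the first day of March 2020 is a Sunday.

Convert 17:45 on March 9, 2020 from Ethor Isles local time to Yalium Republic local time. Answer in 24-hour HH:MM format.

1 September 2019 is a Sunday, so the first Sunday is September 1.
1 March 2020 is a Sunday, so the first Sunday is March 1 and the third is March 15.
Daylight saving runs 1 September 2019 – 15 March 2020; March 9, 2020 is inside that window, so Ethor Isles is at UTC+09:00.
17:45 Ethor Isles − 9h = 08:45 UTC.
Yalium Republic stays on UTC−04:00 all year.
08:45 UTC − 4h = 04:45 Yalium Republic.

04:45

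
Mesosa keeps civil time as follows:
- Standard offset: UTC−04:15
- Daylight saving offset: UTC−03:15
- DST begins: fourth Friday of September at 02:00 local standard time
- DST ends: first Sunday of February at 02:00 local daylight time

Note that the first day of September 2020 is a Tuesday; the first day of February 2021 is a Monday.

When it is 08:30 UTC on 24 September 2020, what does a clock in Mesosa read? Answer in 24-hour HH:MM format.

1 September 2020 is a Tuesday, so the first Friday is September 4 and the fourth is September 25.
1 February 2021 is a Monday, so the first Sunday is February 7.
At the standard offset (UTC−04:15), 08:30 UTC − 4h15m = 04:15 Mesosa standard time.
The standard-time date in Mesosa, 24 September 2020, does not fall between 25 September 2020 and 7 February 2021, so daylight saving is not in effect and Mesosa is at UTC−04:15.
08:30 UTC − 4h15m = 04:15 local.

04:15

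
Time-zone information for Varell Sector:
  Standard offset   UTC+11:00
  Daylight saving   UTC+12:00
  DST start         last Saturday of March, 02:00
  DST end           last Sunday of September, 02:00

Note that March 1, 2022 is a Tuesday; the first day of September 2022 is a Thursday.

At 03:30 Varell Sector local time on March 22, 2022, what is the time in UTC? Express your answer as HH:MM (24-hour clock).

1 March 2022 is a Tuesday, so Saturdays fall on 5, 12, 19, 26; the last is March 26.
1 September 2022 is a Thursday, so Sundays fall on 4, 11, 18, 25; the last is September 25.
Daylight saving runs 26 March – 25 September; March 22, 2022 is outside that window, so Varell Sector is on standard time at UTC+11:00.
03:30 local − 11h = 16:30 UTC (rolling into the previous day, 21 March 2022).

16:30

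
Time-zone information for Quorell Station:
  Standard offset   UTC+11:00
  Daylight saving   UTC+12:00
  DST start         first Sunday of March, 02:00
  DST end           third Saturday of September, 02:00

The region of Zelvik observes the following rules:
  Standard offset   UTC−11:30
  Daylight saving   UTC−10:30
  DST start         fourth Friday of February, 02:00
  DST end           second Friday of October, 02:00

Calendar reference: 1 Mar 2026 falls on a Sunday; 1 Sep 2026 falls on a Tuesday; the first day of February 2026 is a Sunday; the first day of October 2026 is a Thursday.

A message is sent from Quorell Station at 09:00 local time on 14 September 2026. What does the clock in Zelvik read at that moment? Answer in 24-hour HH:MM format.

10:30

1 March 2026 is a Sunday, so the first Sunday is March 1.
1 September 2026 is a Tuesday, so the first Saturday is September 5 and the third is September 19.
Daylight saving runs 1 March – 19 September; 14 September 2026 is inside that window, so Quorell Station is at UTC+12:00.
09:00 Quorell Station − 12h = 21:00 UTC (rolling into the previous day, 13 September 2026).
1 February 2026 is a Sunday, so the first Friday is February 6 and the fourth is February 27.
1 October 2026 is a Thursday, so the first Friday is October 2 and the second is October 9.
At the standard offset (UTC−11:30), 21:00 UTC − 11h30m = 09:30 Zelvik standard time.
Daylight saving runs 27 February – 9 October; the standard-time date in Zelvik, 13 September 2026, is inside that window, so Zelvik is at UTC−10:30.
21:00 UTC − 10h30m = 10:30 Zelvik.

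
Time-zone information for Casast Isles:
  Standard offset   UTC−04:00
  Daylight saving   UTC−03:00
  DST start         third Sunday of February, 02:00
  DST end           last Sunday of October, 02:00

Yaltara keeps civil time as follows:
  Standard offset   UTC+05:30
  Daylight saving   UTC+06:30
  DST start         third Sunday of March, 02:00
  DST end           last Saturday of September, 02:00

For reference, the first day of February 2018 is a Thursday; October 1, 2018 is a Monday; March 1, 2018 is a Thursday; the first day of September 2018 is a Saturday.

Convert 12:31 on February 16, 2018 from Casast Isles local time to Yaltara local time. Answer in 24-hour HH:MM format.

22:01

1 February 2018 is a Thursday, so the first Sunday is February 4 and the third is February 18.
1 October 2018 is a Monday, so Sundays fall on 7, 14, 21, 28; the last is October 28.
February 16, 2018 is outside the daylight-saving period (18 February – 28 October), so Casast Isles is on standard time, UTC−04:00.
12:31 Casast Isles + 4h = 16:31 UTC.
1 March 2018 is a Thursday, so the first Sunday is March 4 and the third is March 18.
1 September 2018 is a Saturday, so Saturdays fall on 1, 8, 15, 22, 29; the last is September 29.
At the standard offset (UTC+05:30), 16:31 UTC + 5h30m = 22:01 Yaltara standard time.
The standard-time date in Yaltara, February 16, 2018, is outside the daylight-saving period (18 March – 29 September), so Yaltara is on standard time, UTC+05:30.
16:31 UTC + 5h30m = 22:01 Yaltara.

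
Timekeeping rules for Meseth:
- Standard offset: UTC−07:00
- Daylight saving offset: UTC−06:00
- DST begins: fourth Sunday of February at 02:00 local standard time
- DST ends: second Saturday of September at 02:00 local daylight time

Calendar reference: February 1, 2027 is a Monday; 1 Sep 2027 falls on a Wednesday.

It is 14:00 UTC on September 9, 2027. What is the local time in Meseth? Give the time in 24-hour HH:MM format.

08:00

1 February 2027 is a Monday, so the first Sunday is February 7 and the fourth is February 28.
1 September 2027 is a Wednesday, so the first Saturday is September 4 and the second is September 11.
At the standard offset (UTC−07:00), 14:00 UTC − 7h = 07:00 Meseth standard time.
Daylight saving runs 28 February – 11 September; the standard-time date in Meseth, September 9, 2027, is inside that window, so Meseth is at UTC−06:00.
14:00 UTC − 6h = 08:00 local.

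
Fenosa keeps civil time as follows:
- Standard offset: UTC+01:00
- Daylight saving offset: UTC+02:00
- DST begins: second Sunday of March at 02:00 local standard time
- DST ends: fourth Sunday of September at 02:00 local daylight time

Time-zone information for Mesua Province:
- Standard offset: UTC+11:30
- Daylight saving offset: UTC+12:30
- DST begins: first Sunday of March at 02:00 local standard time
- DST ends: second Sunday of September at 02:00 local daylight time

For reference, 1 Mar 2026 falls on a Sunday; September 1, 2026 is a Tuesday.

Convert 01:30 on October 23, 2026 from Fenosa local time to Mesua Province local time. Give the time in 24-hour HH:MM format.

1 March 2026 is a Sunday, so the first Sunday is March 1 and the second is March 8.
1 September 2026 is a Tuesday, so the first Sunday is September 6 and the fourth is September 27.
October 23, 2026 is outside the daylight-saving period (8 March – 27 September), so Fenosa is on standard time, UTC+01:00.
01:30 Fenosa − 1h = 00:30 UTC.
1 March 2026 is a Sunday, so the first Sunday is March 1.
1 September 2026 is a Tuesday, so the first Sunday is September 6 and the second is September 13.
At the standard offset (UTC+11:30), 00:30 UTC + 11h30m = 12:00 Mesua Province standard time.
The standard-time date in Mesua Province, October 23, 2026, does not fall between 1 March and 13 September, so daylight saving is not in effect and Mesua Province is at UTC+11:30.
00:30 UTC + 11h30m = 12:00 Mesua Province.

12:00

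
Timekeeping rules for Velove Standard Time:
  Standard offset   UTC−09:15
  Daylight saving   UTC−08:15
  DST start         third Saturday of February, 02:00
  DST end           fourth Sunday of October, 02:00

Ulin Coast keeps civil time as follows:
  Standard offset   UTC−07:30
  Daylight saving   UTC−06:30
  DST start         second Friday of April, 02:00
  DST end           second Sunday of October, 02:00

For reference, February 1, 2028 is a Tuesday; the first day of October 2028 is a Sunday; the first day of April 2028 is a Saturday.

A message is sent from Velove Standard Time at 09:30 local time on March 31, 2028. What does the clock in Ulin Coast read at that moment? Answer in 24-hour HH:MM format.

1 February 2028 is a Tuesday, so the first Saturday is February 5 and the third is February 19.
1 October 2028 is a Sunday, so the first Sunday is October 1 and the fourth is October 22.
Daylight saving runs 19 February – 22 October; March 31, 2028 is inside that window, so Velove Standard Time is at UTC−08:15.
09:30 Velove Standard Time + 8h15m = 17:45 UTC.
1 April 2028 is a Saturday, so the first Friday is April 7 and the second is April 14.
1 October 2028 is a Sunday, so the first Sunday is October 1 and the second is October 8.
At the standard offset (UTC−07:30), 17:45 UTC − 7h30m = 10:15 Ulin Coast standard time.
The standard-time date in Ulin Coast, March 31, 2028, is outside the daylight-saving period (14 April – 8 October), so Ulin Coast is on standard time, UTC−07:30.
17:45 UTC − 7h30m = 10:15 Ulin Coast.

10:15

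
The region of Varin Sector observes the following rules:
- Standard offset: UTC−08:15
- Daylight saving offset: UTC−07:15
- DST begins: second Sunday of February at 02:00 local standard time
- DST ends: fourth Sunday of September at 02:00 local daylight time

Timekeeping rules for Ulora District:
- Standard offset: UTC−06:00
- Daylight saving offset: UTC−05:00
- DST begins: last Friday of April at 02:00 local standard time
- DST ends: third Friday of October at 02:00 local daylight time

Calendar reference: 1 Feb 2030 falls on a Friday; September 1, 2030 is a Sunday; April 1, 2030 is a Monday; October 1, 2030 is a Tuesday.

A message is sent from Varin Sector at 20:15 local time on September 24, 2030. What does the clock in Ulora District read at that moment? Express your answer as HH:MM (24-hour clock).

23:30

1 February 2030 is a Friday, so the first Sunday is February 3 and the second is February 10.
1 September 2030 is a Sunday, so the first Sunday is September 1 and the fourth is September 22.
September 24, 2030 is outside the daylight-saving period (10 February – 22 September), so Varin Sector is on standard time, UTC−08:15.
20:15 Varin Sector + 8h15m = 04:30 UTC (rolling into the next day, 25 September 2030).
1 April 2030 is a Monday, so Fridays fall on 5, 12, 19, 26; the last is April 26.
1 October 2030 is a Tuesday, so the first Friday is October 4 and the third is October 18.
At the standard offset (UTC−06:00), 04:30 UTC − 6h = 22:30 Ulora District standard time (rolling into the previous day, 24 September 2030).
The standard-time date in Ulora District, September 24, 2030, lies within the daylight-saving period (26 April – 18 October), so Ulora District is on daylight time, UTC−05:00.
04:30 UTC − 5h = 23:30 Ulora District (rolling into the previous day, 24 September 2030).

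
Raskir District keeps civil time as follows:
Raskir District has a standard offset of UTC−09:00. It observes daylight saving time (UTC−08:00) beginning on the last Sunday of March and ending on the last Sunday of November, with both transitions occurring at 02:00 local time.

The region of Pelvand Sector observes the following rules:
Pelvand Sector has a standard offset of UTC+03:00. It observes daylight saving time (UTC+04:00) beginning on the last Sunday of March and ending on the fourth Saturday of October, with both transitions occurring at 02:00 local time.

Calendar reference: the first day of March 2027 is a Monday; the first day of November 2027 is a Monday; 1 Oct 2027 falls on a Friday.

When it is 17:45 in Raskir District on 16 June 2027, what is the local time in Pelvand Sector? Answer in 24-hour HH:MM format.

05:45

1 March 2027 is a Monday, so Sundays fall on 7, 14, 21, 28; the last is March 28.
1 November 2027 is a Monday, so Sundays fall on 7, 14, 21, 28; the last is November 28.
16 June 2027 lies within the daylight-saving period (28 March – 28 November), so Raskir District is on daylight time, UTC−08:00.
17:45 Raskir District + 8h = 01:45 UTC (rolling into the next day, 17 June 2027).
1 March 2027 is a Monday, so Sundays fall on 7, 14, 21, 28; the last is March 28.
1 October 2027 is a Friday, so the first Saturday is October 2 and the fourth is October 23.
At the standard offset (UTC+03:00), 01:45 UTC + 3h = 04:45 Pelvand Sector standard time.
The standard-time date in Pelvand Sector, 17 June 2027, lies within the daylight-saving period (28 March – 23 October), so Pelvand Sector is on daylight time, UTC+04:00.
01:45 UTC + 4h = 05:45 Pelvand Sector.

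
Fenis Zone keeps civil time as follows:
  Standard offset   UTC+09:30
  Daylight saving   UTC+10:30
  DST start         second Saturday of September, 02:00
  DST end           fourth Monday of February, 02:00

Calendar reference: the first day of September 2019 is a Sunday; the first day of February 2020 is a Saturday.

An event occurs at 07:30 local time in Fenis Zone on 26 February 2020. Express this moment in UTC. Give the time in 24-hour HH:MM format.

22:00

1 September 2019 is a Sunday, so the first Saturday is September 7 and the second is September 14.
1 February 2020 is a Saturday, so the first Monday is February 3 and the fourth is February 24.
26 February 2020 is outside the daylight-saving period (14 September 2019 – 24 February 2020), so Fenis Zone is on standard time, UTC+09:30.
07:30 local − 9h30m = 22:00 UTC (rolling into the previous day, 25 February 2020).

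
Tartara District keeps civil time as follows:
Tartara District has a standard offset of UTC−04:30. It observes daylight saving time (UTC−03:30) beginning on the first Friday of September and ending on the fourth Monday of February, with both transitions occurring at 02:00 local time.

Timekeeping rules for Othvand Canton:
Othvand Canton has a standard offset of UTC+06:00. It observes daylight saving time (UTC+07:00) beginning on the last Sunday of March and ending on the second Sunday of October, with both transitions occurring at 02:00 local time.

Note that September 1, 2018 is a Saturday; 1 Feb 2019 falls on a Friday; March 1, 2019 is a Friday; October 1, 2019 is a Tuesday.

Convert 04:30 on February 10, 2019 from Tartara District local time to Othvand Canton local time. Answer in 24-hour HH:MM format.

1 September 2018 is a Saturday, so the first Friday is September 7.
1 February 2019 is a Friday, so the first Monday is February 4 and the fourth is February 25.
February 10, 2019 falls between 7 September 2018 and 25 February 2019, so daylight saving is in effect and Tartara District is at UTC−03:30.
04:30 Tartara District + 3h30m = 08:00 UTC.
1 March 2019 is a Friday, so Sundays fall on 3, 10, 17, 24, 31; the last is March 31.
1 October 2019 is a Tuesday, so the first Sunday is October 6 and the second is October 13.
At the standard offset (UTC+06:00), 08:00 UTC + 6h = 14:00 Othvand Canton standard time.
The standard-time date in Othvand Canton, February 10, 2019, does not fall between 31 March and 13 October, so daylight saving is not in effect and Othvand Canton is at UTC+06:00.
08:00 UTC + 6h = 14:00 Othvand Canton.

14:00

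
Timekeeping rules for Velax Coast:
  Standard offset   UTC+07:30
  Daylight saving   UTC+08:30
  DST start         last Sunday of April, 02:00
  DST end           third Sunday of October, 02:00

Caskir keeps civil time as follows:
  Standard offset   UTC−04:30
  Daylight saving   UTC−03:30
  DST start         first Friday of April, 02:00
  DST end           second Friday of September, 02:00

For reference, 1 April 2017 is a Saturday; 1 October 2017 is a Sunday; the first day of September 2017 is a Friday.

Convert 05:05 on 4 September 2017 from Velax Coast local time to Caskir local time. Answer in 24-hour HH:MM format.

1 April 2017 is a Saturday, so Sundays fall on 2, 9, 16, 23, 30; the last is April 30.
1 October 2017 is a Sunday, so the first Sunday is October 1 and the third is October 15.
4 September 2017 falls between 30 April and 15 October, so daylight saving is in effect and Velax Coast is at UTC+08:30.
05:05 Velax Coast − 8h30m = 20:35 UTC (rolling into the previous day, 3 September 2017).
1 April 2017 is a Saturday, so the first Friday is April 7.
1 September 2017 is a Friday, so the first Friday is September 1 and the second is September 8.
At the standard offset (UTC−04:30), 20:35 UTC − 4h30m = 16:05 Caskir standard time.
The standard-time date in Caskir, 3 September 2017, falls between 7 April and 8 September, so daylight saving is in effect and Caskir is at UTC−03:30.
20:35 UTC − 3h30m = 17:05 Caskir.

17:05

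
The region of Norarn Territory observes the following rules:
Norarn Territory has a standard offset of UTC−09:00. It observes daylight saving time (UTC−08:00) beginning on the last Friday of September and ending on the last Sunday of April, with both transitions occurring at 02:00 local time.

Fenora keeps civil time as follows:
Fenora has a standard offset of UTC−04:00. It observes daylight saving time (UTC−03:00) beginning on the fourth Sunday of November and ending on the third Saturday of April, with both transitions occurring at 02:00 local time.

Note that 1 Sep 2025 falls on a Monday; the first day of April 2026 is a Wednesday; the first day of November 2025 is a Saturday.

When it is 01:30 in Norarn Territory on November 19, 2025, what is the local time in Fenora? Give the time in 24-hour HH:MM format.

1 September 2025 is a Monday, so Fridays fall on 5, 12, 19, 26; the last is September 26.
1 April 2026 is a Wednesday, so Sundays fall on 5, 12, 19, 26; the last is April 26.
November 19, 2025 lies within the daylight-saving period (26 September 2025 – 26 April 2026), so Norarn Territory is on daylight time, UTC−08:00.
01:30 Norarn Territory + 8h = 09:30 UTC.
1 November 2025 is a Saturday, so the first Sunday is November 2 and the fourth is November 23.
1 April 2026 is a Wednesday, so the first Saturday is April 4 and the third is April 18.
At the standard offset (UTC−04:00), 09:30 UTC − 4h = 05:30 Fenora standard time.
Daylight saving runs 23 November 2025 – 18 April 2026; the standard-time date in Fenora, November 19, 2025, is outside that window, so Fenora is on standard time at UTC−04:00.
09:30 UTC − 4h = 05:30 Fenora.

05:30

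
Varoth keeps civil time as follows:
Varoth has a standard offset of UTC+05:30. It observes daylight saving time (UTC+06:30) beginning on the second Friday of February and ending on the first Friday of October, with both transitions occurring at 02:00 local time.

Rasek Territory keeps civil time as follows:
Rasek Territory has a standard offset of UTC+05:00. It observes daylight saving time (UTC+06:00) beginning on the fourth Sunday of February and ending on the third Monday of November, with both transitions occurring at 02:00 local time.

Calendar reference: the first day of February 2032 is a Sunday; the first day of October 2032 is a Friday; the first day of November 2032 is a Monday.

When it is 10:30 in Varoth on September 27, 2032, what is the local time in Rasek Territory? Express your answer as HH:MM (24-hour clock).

10:00

1 February 2032 is a Sunday, so the first Friday is February 6 and the second is February 13.
1 October 2032 is a Friday, so the first Friday is October 1.
September 27, 2032 falls between 13 February and 1 October, so daylight saving is in effect and Varoth is at UTC+06:30.
10:30 Varoth − 6h30m = 04:00 UTC.
1 February 2032 is a Sunday, so the first Sunday is February 1 and the fourth is February 22.
1 November 2032 is a Monday, so the first Monday is November 1 and the third is November 15.
At the standard offset (UTC+05:00), 04:00 UTC + 5h = 09:00 Rasek Territory standard time.
Daylight saving runs 22 February – 15 November; the standard-time date in Rasek Territory, September 27, 2032, is inside that window, so Rasek Territory is at UTC+06:00.
04:00 UTC + 6h = 10:00 Rasek Territory.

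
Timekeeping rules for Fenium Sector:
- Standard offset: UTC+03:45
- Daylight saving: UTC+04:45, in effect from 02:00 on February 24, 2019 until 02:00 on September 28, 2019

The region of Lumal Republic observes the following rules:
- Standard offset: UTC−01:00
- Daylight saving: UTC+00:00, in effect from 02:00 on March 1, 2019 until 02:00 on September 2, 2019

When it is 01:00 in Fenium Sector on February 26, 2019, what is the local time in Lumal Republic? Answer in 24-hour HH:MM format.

February 26, 2019 falls between 24 February and 28 September, so daylight saving is in effect and Fenium Sector is at UTC+04:45.
01:00 Fenium Sector − 4h45m = 20:15 UTC (rolling into the previous day, 25 February 2019).
At the standard offset (UTC−01:00), 20:15 UTC − 1h = 19:15 Lumal Republic standard time.
The standard-time date in Lumal Republic, February 25, 2019, is outside the daylight-saving period (1 March – 2 September), so Lumal Republic is on standard time, UTC−01:00.
20:15 UTC − 1h = 19:15 Lumal Republic.

19:15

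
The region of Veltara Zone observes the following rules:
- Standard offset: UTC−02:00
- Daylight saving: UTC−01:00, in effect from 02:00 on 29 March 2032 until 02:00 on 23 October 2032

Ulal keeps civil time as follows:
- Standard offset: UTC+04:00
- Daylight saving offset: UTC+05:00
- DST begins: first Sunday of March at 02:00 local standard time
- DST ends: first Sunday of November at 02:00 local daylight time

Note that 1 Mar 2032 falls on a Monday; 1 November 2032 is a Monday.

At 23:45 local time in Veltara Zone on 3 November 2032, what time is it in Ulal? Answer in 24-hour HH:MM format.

Daylight saving runs 29 March – 23 October; 3 November 2032 is outside that window, so Veltara Zone is on standard time at UTC−02:00.
23:45 Veltara Zone + 2h = 01:45 UTC (rolling into the next day, 4 November 2032).
1 March 2032 is a Monday, so the first Sunday is March 7.
1 November 2032 is a Monday, so the first Sunday is November 7.
At the standard offset (UTC+04:00), 01:45 UTC + 4h = 05:45 Ulal standard time.
The standard-time date in Ulal, 4 November 2032, falls between 7 March and 7 November, so daylight saving is in effect and Ulal is at UTC+05:00.
01:45 UTC + 5h = 06:45 Ulal.

06:45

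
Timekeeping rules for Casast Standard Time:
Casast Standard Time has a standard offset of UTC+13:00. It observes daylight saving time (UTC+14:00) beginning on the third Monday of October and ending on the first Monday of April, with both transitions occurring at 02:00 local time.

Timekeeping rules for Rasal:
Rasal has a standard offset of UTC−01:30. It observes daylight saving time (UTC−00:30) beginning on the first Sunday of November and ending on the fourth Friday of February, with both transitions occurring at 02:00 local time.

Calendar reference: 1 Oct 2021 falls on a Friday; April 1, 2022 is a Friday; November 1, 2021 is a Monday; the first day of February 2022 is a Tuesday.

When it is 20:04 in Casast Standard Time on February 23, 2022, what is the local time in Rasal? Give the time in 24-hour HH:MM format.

1 October 2021 is a Friday, so the first Monday is October 4 and the third is October 18.
1 April 2022 is a Friday, so the first Monday is April 4.
February 23, 2022 falls between 18 October 2021 and 4 April 2022, so daylight saving is in effect and Casast Standard Time is at UTC+14:00.
20:04 Casast Standard Time − 14h = 06:04 UTC.
1 November 2021 is a Monday, so the first Sunday is November 7.
1 February 2022 is a Tuesday, so the first Friday is February 4 and the fourth is February 25.
At the standard offset (UTC−01:30), 06:04 UTC − 1h30m = 04:34 Rasal standard time.
The standard-time date in Rasal, February 23, 2022, lies within the daylight-saving period (7 November 2021 – 25 February 2022), so Rasal is on daylight time, UTC−00:30.
06:04 UTC − 0h30m = 05:34 Rasal.

05:34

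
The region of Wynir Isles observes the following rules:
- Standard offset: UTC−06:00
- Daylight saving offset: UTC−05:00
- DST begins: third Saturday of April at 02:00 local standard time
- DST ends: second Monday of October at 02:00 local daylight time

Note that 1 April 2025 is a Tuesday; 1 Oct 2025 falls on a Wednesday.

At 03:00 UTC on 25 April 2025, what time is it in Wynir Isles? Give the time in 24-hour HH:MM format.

1 April 2025 is a Tuesday, so the first Saturday is April 5 and the third is April 19.
1 October 2025 is a Wednesday, so the first Monday is October 6 and the second is October 13.
At the standard offset (UTC−06:00), 03:00 UTC − 6h = 21:00 Wynir Isles standard time (rolling into the previous day, 24 April 2025).
The standard-time date in Wynir Isles, 24 April 2025, falls between 19 April and 13 October, so daylight saving is in effect and Wynir Isles is at UTC−05:00.
03:00 UTC − 5h = 22:00 local (rolling into the previous day, 24 April 2025).

22:00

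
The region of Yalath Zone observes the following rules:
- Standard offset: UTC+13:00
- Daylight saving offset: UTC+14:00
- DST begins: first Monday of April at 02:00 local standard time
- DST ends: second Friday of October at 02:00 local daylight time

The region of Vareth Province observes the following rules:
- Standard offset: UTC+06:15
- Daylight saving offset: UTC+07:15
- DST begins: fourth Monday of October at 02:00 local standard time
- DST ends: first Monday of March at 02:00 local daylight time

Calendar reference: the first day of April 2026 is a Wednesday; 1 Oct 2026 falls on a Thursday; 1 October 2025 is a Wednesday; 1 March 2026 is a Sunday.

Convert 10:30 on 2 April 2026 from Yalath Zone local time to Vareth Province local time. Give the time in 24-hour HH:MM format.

1 April 2026 is a Wednesday, so the first Monday is April 6.
1 October 2026 is a Thursday, so the first Friday is October 2 and the second is October 9.
Daylight saving runs 6 April – 9 October; 2 April 2026 is outside that window, so Yalath Zone is on standard time at UTC+13:00.
10:30 Yalath Zone − 13h = 21:30 UTC (rolling into the previous day, 1 April 2026).
1 October 2025 is a Wednesday, so the first Monday is October 6 and the fourth is October 27.
1 March 2026 is a Sunday, so the first Monday is March 2.
At the standard offset (UTC+06:15), 21:30 UTC + 6h15m = 03:45 Vareth Province standard time (rolling into the next day, 2 April 2026).
The standard-time date in Vareth Province, 2 April 2026, is outside the daylight-saving period (27 October 2025 – 2 March 2026), so Vareth Province is on standard time, UTC+06:15.
21:30 UTC + 6h15m = 03:45 Vareth Province (rolling into the next day, 2 April 2026).

03:45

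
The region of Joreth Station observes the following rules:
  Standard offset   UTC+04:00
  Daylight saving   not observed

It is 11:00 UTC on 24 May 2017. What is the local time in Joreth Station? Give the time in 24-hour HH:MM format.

Joreth Station stays on UTC+04:00 all year.
11:00 UTC + 4h = 15:00 local.

15:00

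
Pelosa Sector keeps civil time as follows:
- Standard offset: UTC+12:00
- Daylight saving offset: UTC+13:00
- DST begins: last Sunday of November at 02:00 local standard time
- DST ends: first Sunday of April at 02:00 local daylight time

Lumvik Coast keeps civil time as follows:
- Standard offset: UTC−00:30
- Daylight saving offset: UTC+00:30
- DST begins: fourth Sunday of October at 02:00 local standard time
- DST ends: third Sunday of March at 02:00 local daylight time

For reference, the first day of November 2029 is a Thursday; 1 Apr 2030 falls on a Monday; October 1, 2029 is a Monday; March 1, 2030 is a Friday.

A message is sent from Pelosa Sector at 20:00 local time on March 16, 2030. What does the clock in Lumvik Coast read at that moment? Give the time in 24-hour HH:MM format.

07:30

1 November 2029 is a Thursday, so Sundays fall on 4, 11, 18, 25; the last is November 25.
1 April 2030 is a Monday, so the first Sunday is April 7.
March 16, 2030 lies within the daylight-saving period (25 November 2029 – 7 April 2030), so Pelosa Sector is on daylight time, UTC+13:00.
20:00 Pelosa Sector − 13h = 07:00 UTC.
1 October 2029 is a Monday, so the first Sunday is October 7 and the fourth is October 28.
1 March 2030 is a Friday, so the first Sunday is March 3 and the third is March 17.
At the standard offset (UTC−00:30), 07:00 UTC − 0h30m = 06:30 Lumvik Coast standard time.
Daylight saving runs 28 October 2029 – 17 March 2030; the standard-time date in Lumvik Coast, March 16, 2030, is inside that window, so Lumvik Coast is at UTC+00:30.
07:00 UTC + 0h30m = 07:30 Lumvik Coast.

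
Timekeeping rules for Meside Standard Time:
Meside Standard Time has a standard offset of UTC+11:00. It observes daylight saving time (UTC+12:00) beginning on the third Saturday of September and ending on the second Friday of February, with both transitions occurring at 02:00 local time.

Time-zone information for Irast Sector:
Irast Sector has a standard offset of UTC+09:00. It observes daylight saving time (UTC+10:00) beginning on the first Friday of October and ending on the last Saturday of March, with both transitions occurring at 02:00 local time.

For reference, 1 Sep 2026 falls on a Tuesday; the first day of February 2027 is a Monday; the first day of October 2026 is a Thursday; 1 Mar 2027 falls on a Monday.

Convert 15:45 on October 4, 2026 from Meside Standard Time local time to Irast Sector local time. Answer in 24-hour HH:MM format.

1 September 2026 is a Tuesday, so the first Saturday is September 5 and the third is September 19.
1 February 2027 is a Monday, so the first Friday is February 5 and the second is February 12.
October 4, 2026 lies within the daylight-saving period (19 September 2026 – 12 February 2027), so Meside Standard Time is on daylight time, UTC+12:00.
15:45 Meside Standard Time − 12h = 03:45 UTC.
1 October 2026 is a Thursday, so the first Friday is October 2.
1 March 2027 is a Monday, so Saturdays fall on 6, 13, 20, 27; the last is March 27.
At the standard offset (UTC+09:00), 03:45 UTC + 9h = 12:45 Irast Sector standard time.
Daylight saving runs 2 October 2026 – 27 March 2027; the standard-time date in Irast Sector, October 4, 2026, is inside that window, so Irast Sector is at UTC+10:00.
03:45 UTC + 10h = 13:45 Irast Sector.

13:45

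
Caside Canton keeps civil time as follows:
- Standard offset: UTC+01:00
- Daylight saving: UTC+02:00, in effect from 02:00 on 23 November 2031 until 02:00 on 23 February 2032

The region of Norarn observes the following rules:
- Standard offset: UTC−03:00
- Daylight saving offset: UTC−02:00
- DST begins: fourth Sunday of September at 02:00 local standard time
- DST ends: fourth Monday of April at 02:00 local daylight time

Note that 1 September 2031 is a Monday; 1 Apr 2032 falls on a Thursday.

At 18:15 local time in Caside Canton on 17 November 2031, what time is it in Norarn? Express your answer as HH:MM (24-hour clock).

15:15

17 November 2031 is outside the daylight-saving period (23 November 2031 – 23 February 2032), so Caside Canton is on standard time, UTC+01:00.
18:15 Caside Canton − 1h = 17:15 UTC.
1 September 2031 is a Monday, so the first Sunday is September 7 and the fourth is September 28.
1 April 2032 is a Thursday, so the first Monday is April 5 and the fourth is April 26.
At the standard offset (UTC−03:00), 17:15 UTC − 3h = 14:15 Norarn standard time.
The standard-time date in Norarn, 17 November 2031, falls between 28 September 2031 and 26 April 2032, so daylight saving is in effect and Norarn is at UTC−02:00.
17:15 UTC − 2h = 15:15 Norarn.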